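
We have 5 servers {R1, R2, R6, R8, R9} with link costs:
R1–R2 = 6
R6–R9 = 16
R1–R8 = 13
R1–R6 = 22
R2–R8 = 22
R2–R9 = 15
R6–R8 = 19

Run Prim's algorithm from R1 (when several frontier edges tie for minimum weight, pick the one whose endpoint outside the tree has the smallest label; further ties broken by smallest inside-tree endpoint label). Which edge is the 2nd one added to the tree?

R1-R8

Prim, starting at R1.
Step 1: cheapest edge leaving the tree is R1–R2 (6); add R2.
Step 2: cheapest edge leaving the tree is R1–R8 (13); add R8.
Step 3: cheapest edge leaving the tree is R2–R9 (15); add R9.
Step 4: cheapest edge leaving the tree is R6–R9 (16); add R6.
The 2nd edge added is R1–R8.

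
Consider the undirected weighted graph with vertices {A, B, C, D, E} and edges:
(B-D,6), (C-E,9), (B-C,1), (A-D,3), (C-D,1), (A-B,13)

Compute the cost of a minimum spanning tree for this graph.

14

Grow the tree from D using Prim:
Step 1: cheapest edge leaving the tree is C-D (1); add C.
Step 2: cheapest edge leaving the tree is B-C (1); add B.
Step 3: cheapest edge leaving the tree is A-D (3); add A.
Step 4: cheapest edge leaving the tree is C-E (9); add E.
MST edges: C-D, B-C, A-D, C-E; total weight 1+1+3+9 = 14.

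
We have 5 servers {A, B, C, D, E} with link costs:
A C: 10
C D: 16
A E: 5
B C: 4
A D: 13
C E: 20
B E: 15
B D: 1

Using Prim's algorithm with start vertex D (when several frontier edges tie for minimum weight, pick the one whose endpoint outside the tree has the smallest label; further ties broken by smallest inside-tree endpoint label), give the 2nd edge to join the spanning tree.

Prim, starting at D.
Step 1: frontier [B D 1, A D 13, C D 16] → take B D (1); add B.
Step 2: frontier [B C 4, B E 15, A D 13, C D 16] → take B C (4); add C.
Step 3: frontier [B E 15, A C 10, C E 20, A D 13] → take A C (10); add A.
Step 4: frontier [A E 5, B E 15, C E 20] → take A E (5); add E.
The 2nd edge added is B C.

B-C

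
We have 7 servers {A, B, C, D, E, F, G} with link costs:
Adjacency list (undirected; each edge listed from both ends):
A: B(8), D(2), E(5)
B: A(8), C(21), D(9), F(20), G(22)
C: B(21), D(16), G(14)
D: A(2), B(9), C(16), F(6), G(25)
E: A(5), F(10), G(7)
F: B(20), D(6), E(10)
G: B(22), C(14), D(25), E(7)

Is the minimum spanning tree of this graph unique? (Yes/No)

Kruskal: consider edges lightest-first.
A–D (2): add. Components now {A,D} {B} {C} {E} {F} {G}
A–E (5): add. Components now {A,D,E} {B} {C} {F} {G}
D–F (6): add. Components now {A,D,E,F} {B} {C} {G}
E–G (7): add. Components now {A,D,E,F,G} {B} {C}
A–B (8): add. Components now {A,B,D,E,F,G} {C}
B–D (9): skip — B and D already connected.
E–F (10): skip — E and F already connected.
C–G (14): add. Components now {A,B,C,D,E,F,G}
Every non-tree edge has weight strictly greater than the heaviest edge on the tree path between its endpoints, so the MST is unique.

Yes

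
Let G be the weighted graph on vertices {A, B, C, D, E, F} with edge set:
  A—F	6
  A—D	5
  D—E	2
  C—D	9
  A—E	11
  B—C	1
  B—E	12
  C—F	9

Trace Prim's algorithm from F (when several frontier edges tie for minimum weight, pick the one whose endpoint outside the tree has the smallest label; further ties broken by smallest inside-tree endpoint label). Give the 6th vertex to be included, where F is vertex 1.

Prim's algorithm from F:
Step 1: cheapest edge leaving the tree is A—F (6); add A.
Step 2: cheapest edge leaving the tree is A—D (5); add D.
Step 3: cheapest edge leaving the tree is D—E (2); add E.
Step 4: cheapest edge leaving the tree is C—D (9); add C.
Step 5: cheapest edge leaving the tree is B—C (1); add B.
Vertex order: F, A, D, E, C, B. The 6th vertex is B.

B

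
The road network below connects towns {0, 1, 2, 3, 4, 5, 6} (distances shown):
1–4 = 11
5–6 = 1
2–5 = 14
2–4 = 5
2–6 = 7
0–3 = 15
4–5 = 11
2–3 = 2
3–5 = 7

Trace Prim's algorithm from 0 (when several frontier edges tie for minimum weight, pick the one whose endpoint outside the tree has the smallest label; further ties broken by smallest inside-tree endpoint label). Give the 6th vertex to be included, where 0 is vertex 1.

6

Prim's algorithm from 0:
Step 1: cheapest edge leaving the tree is 0–3 (15); add 3.
Step 2: cheapest edge leaving the tree is 2–3 (2); add 2.
Step 3: cheapest edge leaving the tree is 2–4 (5); add 4.
Step 4: cheapest edge leaving the tree is 3–5 (7); add 5.
Step 5: cheapest edge leaving the tree is 5–6 (1); add 6.
Step 6: cheapest edge leaving the tree is 1–4 (11); add 1.
Vertex order: 0, 3, 2, 4, 5, 6, 1. The 6th vertex is 6.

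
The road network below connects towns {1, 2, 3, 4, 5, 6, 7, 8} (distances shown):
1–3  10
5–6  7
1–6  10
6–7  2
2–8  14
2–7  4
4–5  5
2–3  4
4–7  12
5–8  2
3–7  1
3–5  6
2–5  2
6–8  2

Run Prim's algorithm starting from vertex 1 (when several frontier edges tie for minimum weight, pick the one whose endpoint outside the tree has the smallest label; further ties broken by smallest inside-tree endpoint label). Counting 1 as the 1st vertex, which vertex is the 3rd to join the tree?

Prim, starting at 1.
Step 1: frontier [1–3 10, 1–6 10] → take 1–3 (10); add 3.
Step 2: frontier [1–6 10, 3–7 1, 2–3 4, 3–5 6] → take 3–7 (1); add 7.
Step 3: frontier [1–6 10, 2–3 4, 3–5 6, 6–7 2, 2–7 4, 4–7 12] → take 6–7 (2); add 6.
Step 4: frontier [2–3 4, 3–5 6, 6–8 2, 5–6 7, 2–7 4, 4–7 12] → take 6–8 (2); add 8.
Step 5: frontier [2–3 4, 3–5 6, 5–6 7, 2–7 4, 4–7 12, 5–8 2, 2–8 14] → take 5–8 (2); add 5.
Step 6: frontier [2–3 4, 2–5 2, 4–5 5, 2–7 4, 4–7 12, 2–8 14] → take 2–5 (2); add 2.
Step 7: frontier [4–5 5, 4–7 12] → take 4–5 (5); add 4.
Vertex order: 1, 3, 7, 6, 8, 5, 2, 4. The 3rd vertex is 7.

7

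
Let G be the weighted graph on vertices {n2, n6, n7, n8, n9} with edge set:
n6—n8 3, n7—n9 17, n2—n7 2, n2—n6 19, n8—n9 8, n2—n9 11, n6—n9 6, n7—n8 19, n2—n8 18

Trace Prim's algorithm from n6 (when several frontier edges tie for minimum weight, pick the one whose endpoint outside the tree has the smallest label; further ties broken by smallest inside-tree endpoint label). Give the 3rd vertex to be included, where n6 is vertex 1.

n9

Prim's algorithm from n6:
Step 1: cheapest edge leaving the tree is n6—n8 (3); add n8.
Step 2: cheapest edge leaving the tree is n6—n9 (6); add n9.
Step 3: cheapest edge leaving the tree is n2—n9 (11); add n2.
Step 4: cheapest edge leaving the tree is n2—n7 (2); add n7.
Vertex order: n6, n8, n9, n2, n7. The 3rd vertex is n9.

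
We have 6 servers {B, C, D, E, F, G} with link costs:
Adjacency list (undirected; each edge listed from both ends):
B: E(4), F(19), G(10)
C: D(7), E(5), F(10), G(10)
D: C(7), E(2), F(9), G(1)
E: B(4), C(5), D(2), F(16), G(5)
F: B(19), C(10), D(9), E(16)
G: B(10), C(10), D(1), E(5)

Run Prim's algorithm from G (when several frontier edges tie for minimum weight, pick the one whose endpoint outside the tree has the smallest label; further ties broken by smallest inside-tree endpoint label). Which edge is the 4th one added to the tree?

C-E

Grow the tree from G using Prim:
Step 1: cheapest edge leaving the tree is D–G (1); add D.
Step 2: cheapest edge leaving the tree is D–E (2); add E.
Step 3: cheapest edge leaving the tree is B–E (4); add B.
Step 4: cheapest edge leaving the tree is C–E (5); add C.
Step 5: cheapest edge leaving the tree is D–F (9); add F.
The 4th edge added is C–E.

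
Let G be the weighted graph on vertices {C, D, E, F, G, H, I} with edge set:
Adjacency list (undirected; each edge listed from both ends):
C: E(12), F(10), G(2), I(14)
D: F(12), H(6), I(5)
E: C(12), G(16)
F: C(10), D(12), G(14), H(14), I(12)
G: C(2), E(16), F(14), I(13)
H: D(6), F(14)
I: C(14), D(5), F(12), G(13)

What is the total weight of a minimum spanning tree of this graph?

47

Grow the tree from I using Prim:
Step 1: frontier [D-I 5, F-I 12, G-I 13, C-I 14] → take D-I (5); add D.
Step 2: frontier [D-H 6, D-F 12, F-I 12, G-I 13, C-I 14] → take D-H (6); add H.
Step 3: frontier [D-F 12, F-H 14, F-I 12, G-I 13, C-I 14] → take D-F (12); add F.
Step 4: frontier [C-F 10, F-G 14, G-I 13, C-I 14] → take C-F (10); add C.
Step 5: frontier [C-G 2, C-E 12, F-G 14, G-I 13] → take C-G (2); add G.
Step 6: frontier [C-E 12, E-G 16] → take C-E (12); add E.
MST edges: D-I, D-H, D-F, C-F, C-G, C-E; total weight 5+6+12+10+2+12 = 47.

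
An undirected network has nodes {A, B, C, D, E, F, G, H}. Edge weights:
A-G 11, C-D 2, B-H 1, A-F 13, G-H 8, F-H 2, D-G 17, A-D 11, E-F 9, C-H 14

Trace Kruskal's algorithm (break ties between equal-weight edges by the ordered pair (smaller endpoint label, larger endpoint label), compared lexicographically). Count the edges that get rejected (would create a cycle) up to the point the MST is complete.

Kruskal's algorithm — process edges by increasing weight (ties by edge label):
B-H (1): add — endpoints in different components.
C-D (2): add — endpoints in different components.
F-H (2): add — endpoints in different components.
G-H (8): add — endpoints in different components.
E-F (9): add — endpoints in different components.
A-D (11): add — endpoints in different components.
A-G (11): add — endpoints in different components.
Edges rejected before the tree was complete: 0.

0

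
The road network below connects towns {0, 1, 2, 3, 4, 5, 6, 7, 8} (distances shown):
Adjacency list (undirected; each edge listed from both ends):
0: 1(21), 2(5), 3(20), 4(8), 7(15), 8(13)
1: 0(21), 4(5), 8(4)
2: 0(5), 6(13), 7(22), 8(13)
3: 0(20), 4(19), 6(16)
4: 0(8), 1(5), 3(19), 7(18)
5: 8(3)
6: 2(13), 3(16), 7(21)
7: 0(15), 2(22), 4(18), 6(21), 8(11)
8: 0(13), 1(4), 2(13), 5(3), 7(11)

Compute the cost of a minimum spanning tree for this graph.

65

Grow the tree from 6 using Prim:
Step 1: cheapest edge leaving the tree is 2 6 (13); add 2.
Step 2: cheapest edge leaving the tree is 0 2 (5); add 0.
Step 3: cheapest edge leaving the tree is 0 4 (8); add 4.
Step 4: cheapest edge leaving the tree is 1 4 (5); add 1.
Step 5: cheapest edge leaving the tree is 1 8 (4); add 8.
Step 6: cheapest edge leaving the tree is 5 8 (3); add 5.
Step 7: cheapest edge leaving the tree is 7 8 (11); add 7.
Step 8: cheapest edge leaving the tree is 3 6 (16); add 3.
MST edges: 2 6, 0 2, 0 4, 1 4, 1 8, 5 8, 7 8, 3 6; total weight 13+5+8+5+4+3+11+16 = 65.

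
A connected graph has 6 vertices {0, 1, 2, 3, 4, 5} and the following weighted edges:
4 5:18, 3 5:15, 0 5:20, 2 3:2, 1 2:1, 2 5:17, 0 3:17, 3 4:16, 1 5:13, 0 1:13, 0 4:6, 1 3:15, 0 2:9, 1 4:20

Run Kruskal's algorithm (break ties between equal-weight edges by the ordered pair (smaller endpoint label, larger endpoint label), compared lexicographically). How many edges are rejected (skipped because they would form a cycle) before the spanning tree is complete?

1

Kruskal: consider edges lightest-first.
1 2 (1): add. Components now {0} {1,2} {3} {4} {5}
2 3 (2): add. Components now {0} {1,2,3} {4} {5}
0 4 (6): add. Components now {0,4} {1,2,3} {5}
0 2 (9): add. Components now {0,1,2,3,4} {5}
0 1 (13): skip — 0 and 1 already connected.
1 5 (13): add. Components now {0,1,2,3,4,5}
Edges rejected before the tree was complete: 1.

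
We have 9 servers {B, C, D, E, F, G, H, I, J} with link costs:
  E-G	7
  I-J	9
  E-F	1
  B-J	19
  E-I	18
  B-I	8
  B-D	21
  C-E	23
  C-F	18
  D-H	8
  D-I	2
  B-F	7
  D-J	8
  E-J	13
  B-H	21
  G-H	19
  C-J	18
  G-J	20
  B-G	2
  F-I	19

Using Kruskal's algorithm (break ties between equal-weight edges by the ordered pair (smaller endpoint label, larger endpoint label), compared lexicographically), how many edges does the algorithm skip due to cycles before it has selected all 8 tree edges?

3

Sort edges by weight, then run Kruskal:
E-F (1): add — endpoints in different components.
B-G (2): add — endpoints in different components.
D-I (2): add — endpoints in different components.
B-F (7): add — endpoints in different components.
E-G (7): skip — E and G already connected.
B-I (8): add — endpoints in different components.
D-H (8): add — endpoints in different components.
D-J (8): add — endpoints in different components.
I-J (9): skip — I and J already connected.
E-J (13): skip — E and J already connected.
C-F (18): add — endpoints in different components.
Edges rejected before the tree was complete: 3.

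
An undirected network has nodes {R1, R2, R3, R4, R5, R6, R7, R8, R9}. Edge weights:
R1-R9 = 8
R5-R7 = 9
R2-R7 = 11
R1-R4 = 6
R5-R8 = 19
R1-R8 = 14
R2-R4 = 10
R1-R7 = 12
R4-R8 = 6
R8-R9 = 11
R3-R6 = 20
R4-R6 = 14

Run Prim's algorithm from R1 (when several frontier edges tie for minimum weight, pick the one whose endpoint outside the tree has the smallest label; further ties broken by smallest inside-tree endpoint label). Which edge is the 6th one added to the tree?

Prim, starting at R1.
Step 1: cheapest edge leaving the tree is R1-R4 (6); add R4.
Step 2: cheapest edge leaving the tree is R4-R8 (6); add R8.
Step 3: cheapest edge leaving the tree is R1-R9 (8); add R9.
Step 4: cheapest edge leaving the tree is R2-R4 (10); add R2.
Step 5: cheapest edge leaving the tree is R2-R7 (11); add R7.
Step 6: cheapest edge leaving the tree is R5-R7 (9); add R5.
Step 7: cheapest edge leaving the tree is R4-R6 (14); add R6.
Step 8: cheapest edge leaving the tree is R3-R6 (20); add R3.
The 6th edge added is R5-R7.

R5-R7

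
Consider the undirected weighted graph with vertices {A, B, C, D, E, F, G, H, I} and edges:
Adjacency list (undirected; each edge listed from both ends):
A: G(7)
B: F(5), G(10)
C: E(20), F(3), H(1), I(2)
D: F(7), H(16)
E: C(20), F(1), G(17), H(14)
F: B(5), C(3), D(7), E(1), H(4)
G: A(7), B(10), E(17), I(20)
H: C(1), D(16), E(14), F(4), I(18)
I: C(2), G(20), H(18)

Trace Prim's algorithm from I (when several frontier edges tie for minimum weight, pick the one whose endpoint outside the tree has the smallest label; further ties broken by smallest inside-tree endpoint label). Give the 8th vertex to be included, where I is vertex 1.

G

Grow the tree from I using Prim:
Step 1: cheapest edge leaving the tree is C–I (2); add C.
Step 2: cheapest edge leaving the tree is C–H (1); add H.
Step 3: cheapest edge leaving the tree is C–F (3); add F.
Step 4: cheapest edge leaving the tree is E–F (1); add E.
Step 5: cheapest edge leaving the tree is B–F (5); add B.
Step 6: cheapest edge leaving the tree is D–F (7); add D.
Step 7: cheapest edge leaving the tree is B–G (10); add G.
Step 8: cheapest edge leaving the tree is A–G (7); add A.
Vertex order: I, C, H, F, E, B, D, G, A. The 8th vertex is G.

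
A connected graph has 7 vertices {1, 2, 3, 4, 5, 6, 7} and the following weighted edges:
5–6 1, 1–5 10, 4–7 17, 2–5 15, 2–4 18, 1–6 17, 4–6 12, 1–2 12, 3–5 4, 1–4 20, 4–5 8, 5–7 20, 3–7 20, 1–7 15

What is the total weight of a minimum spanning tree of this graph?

50

Kruskal: consider edges lightest-first.
5–6 (1): add — endpoints in different components.
3–5 (4): add — endpoints in different components.
4–5 (8): add — endpoints in different components.
1–5 (10): add — endpoints in different components.
1–2 (12): add — endpoints in different components.
4–6 (12): skip — 4 and 6 already connected.
1–7 (15): add — endpoints in different components.
MST edges: 5–6, 3–5, 4–5, 1–5, 1–2, 1–7; total weight 1+4+8+10+12+15 = 50.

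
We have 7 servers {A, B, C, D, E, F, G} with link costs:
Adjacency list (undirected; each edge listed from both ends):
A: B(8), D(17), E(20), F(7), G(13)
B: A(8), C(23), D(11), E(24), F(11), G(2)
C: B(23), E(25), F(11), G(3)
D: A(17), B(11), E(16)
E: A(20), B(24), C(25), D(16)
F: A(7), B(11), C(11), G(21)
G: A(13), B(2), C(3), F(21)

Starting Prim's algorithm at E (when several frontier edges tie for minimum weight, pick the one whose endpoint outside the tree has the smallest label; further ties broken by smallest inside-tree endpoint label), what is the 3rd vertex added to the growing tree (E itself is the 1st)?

Prim's algorithm from E:
Step 1: cheapest edge leaving the tree is D-E (16); add D.
Step 2: cheapest edge leaving the tree is B-D (11); add B.
Step 3: cheapest edge leaving the tree is B-G (2); add G.
Step 4: cheapest edge leaving the tree is C-G (3); add C.
Step 5: cheapest edge leaving the tree is A-B (8); add A.
Step 6: cheapest edge leaving the tree is A-F (7); add F.
Vertex order: E, D, B, G, C, A, F. The 3rd vertex is B.

B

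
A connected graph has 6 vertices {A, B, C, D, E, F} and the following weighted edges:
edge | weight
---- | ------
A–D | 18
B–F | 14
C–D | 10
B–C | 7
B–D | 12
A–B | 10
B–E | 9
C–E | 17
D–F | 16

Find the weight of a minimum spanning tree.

50

Kruskal: consider edges lightest-first.
B–C (7): add. Components now {A} {B,C} {D} {E} {F}
B–E (9): add. Components now {A} {B,C,E} {D} {F}
A–B (10): add. Components now {A,B,C,E} {D} {F}
C–D (10): add. Components now {A,B,C,D,E} {F}
B–D (12): skip — B and D already connected.
B–F (14): add. Components now {A,B,C,D,E,F}
MST edges: B–C, B–E, A–B, C–D, B–F; total weight 7+9+10+10+14 = 50.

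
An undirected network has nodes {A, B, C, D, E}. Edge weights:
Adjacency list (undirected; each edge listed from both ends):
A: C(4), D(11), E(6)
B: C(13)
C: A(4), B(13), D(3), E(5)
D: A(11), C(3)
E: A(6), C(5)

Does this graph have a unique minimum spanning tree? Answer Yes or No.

Sort edges by weight, then run Kruskal:
C—D (3): add. Components now {A} {B} {C,D} {E}
A—C (4): add. Components now {A,C,D} {B} {E}
C—E (5): add. Components now {A,C,D,E} {B}
A—E (6): skip — A and E already connected.
A—D (11): skip — A and D already connected.
B—C (13): add. Components now {A,B,C,D,E}
Every non-tree edge has weight strictly greater than the heaviest edge on the tree path between its endpoints, so the MST is unique.

Yes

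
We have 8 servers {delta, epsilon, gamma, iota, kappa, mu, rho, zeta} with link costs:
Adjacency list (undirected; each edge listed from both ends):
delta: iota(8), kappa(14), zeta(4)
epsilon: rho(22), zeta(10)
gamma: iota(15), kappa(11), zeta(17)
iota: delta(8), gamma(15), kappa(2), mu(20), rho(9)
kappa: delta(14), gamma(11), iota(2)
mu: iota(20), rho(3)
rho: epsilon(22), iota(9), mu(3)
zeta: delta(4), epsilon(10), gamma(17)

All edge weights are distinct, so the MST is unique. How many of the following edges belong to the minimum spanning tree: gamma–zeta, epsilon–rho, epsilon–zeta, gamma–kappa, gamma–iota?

2

Kruskal: consider edges lightest-first.
iota–kappa (2): add — endpoints in different components.
mu–rho (3): add — endpoints in different components.
delta–zeta (4): add — endpoints in different components.
delta–iota (8): add — endpoints in different components.
iota–rho (9): add — endpoints in different components.
epsilon–zeta (10): add — endpoints in different components.
gamma–kappa (11): add — endpoints in different components.
MST edge set: {iota–kappa, mu–rho, delta–zeta, delta–iota, iota–rho, epsilon–zeta, gamma–kappa}.
Of the listed edges, {epsilon–zeta, gamma–kappa} are in the MST → 2.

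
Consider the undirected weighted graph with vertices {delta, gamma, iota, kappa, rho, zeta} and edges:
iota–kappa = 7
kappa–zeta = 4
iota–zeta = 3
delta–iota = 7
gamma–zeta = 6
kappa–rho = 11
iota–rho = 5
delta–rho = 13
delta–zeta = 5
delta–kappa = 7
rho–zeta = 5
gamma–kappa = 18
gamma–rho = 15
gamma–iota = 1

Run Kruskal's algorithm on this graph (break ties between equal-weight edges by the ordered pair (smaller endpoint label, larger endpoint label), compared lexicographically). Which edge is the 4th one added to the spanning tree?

Kruskal: consider edges lightest-first.
gamma–iota (1): add. Components now {rho} {delta} {kappa} {zeta} {gamma,iota}
iota–zeta (3): add. Components now {rho} {delta} {kappa} {gamma,iota,zeta}
kappa–zeta (4): add. Components now {rho} {delta} {gamma,iota,kappa,zeta}
delta–zeta (5): add. Components now {rho} {delta,gamma,iota,kappa,zeta}
iota–rho (5): add. Components now {delta,gamma,iota,kappa,rho,zeta}
The 4th edge added is delta–zeta.

delta-zeta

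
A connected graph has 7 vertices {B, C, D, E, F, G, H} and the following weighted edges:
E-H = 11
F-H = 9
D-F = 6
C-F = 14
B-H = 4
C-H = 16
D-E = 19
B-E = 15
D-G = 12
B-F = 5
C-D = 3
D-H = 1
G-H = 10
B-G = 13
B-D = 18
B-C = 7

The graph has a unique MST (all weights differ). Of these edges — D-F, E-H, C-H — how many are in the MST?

1

Sort edges by weight, then run Kruskal:
D-H (1): add. Components now {B} {C} {D,H} {E} {F} {G}
C-D (3): add. Components now {B} {C,D,H} {E} {F} {G}
B-H (4): add. Components now {B,C,D,H} {E} {F} {G}
B-F (5): add. Components now {B,C,D,F,H} {E} {G}
D-F (6): skip — D and F already connected.
B-C (7): skip — B and C already connected.
F-H (9): skip — F and H already connected.
G-H (10): add. Components now {B,C,D,F,G,H} {E}
E-H (11): add. Components now {B,C,D,E,F,G,H}
MST edge set: {D-H, C-D, B-H, B-F, G-H, E-H}.
Of the listed edges, {E-H} are in the MST → 1.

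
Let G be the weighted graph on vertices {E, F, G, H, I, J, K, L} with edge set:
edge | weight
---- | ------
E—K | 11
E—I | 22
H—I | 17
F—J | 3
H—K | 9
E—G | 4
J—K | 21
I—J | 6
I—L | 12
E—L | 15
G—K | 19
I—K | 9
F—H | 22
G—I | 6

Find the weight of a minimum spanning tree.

49

Grow the tree from K using Prim:
Step 1: cheapest edge leaving the tree is H—K (9); add H.
Step 2: cheapest edge leaving the tree is I—K (9); add I.
Step 3: cheapest edge leaving the tree is G—I (6); add G.
Step 4: cheapest edge leaving the tree is E—G (4); add E.
Step 5: cheapest edge leaving the tree is I—J (6); add J.
Step 6: cheapest edge leaving the tree is F—J (3); add F.
Step 7: cheapest edge leaving the tree is I—L (12); add L.
MST edges: H—K, I—K, G—I, E—G, I—J, F—J, I—L; total weight 9+9+6+4+6+3+12 = 49.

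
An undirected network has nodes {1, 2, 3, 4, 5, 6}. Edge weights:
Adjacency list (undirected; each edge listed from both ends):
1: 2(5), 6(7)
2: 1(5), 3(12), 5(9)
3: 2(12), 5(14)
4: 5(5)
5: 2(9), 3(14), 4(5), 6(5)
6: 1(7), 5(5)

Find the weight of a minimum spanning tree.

34

Sort edges by weight, then run Kruskal:
1-2 (5): add — endpoints in different components.
4-5 (5): add — endpoints in different components.
5-6 (5): add — endpoints in different components.
1-6 (7): add — endpoints in different components.
2-5 (9): skip — 2 and 5 already connected.
2-3 (12): add — endpoints in different components.
MST edges: 1-2, 4-5, 5-6, 1-6, 2-3; total weight 5+5+5+7+12 = 34.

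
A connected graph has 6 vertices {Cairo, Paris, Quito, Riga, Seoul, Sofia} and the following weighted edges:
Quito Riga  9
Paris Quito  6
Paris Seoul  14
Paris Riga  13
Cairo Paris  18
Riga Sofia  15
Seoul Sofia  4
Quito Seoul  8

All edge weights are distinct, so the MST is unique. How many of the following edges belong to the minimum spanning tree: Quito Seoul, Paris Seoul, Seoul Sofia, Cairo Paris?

Kruskal: consider edges lightest-first.
Seoul Sofia (4): add. Components now {Seoul,Sofia} {Paris} {Riga} {Cairo} {Quito}
Paris Quito (6): add. Components now {Seoul,Sofia} {Paris,Quito} {Riga} {Cairo}
Quito Seoul (8): add. Components now {Paris,Quito,Seoul,Sofia} {Riga} {Cairo}
Quito Riga (9): add. Components now {Paris,Quito,Riga,Seoul,Sofia} {Cairo}
Paris Riga (13): skip — Paris and Riga already connected.
Paris Seoul (14): skip — Seoul and Paris already connected.
Riga Sofia (15): skip — Riga and Sofia already connected.
Cairo Paris (18): add. Components now {Cairo,Paris,Quito,Riga,Seoul,Sofia}
MST edge set: {Seoul Sofia, Paris Quito, Quito Seoul, Quito Riga, Cairo Paris}.
Of the listed edges, {Quito Seoul, Seoul Sofia, Cairo Paris} are in the MST → 3.

3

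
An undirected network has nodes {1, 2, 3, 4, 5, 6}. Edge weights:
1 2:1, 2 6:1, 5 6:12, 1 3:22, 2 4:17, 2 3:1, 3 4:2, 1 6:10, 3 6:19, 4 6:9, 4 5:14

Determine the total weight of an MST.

17

Sort edges by weight, then run Kruskal:
1 2 (1): add — endpoints in different components.
2 3 (1): add — endpoints in different components.
2 6 (1): add — endpoints in different components.
3 4 (2): add — endpoints in different components.
4 6 (9): skip — 4 and 6 already connected.
1 6 (10): skip — 1 and 6 already connected.
5 6 (12): add — endpoints in different components.
MST edges: 1 2, 2 3, 2 6, 3 4, 5 6; total weight 1+1+1+2+12 = 17.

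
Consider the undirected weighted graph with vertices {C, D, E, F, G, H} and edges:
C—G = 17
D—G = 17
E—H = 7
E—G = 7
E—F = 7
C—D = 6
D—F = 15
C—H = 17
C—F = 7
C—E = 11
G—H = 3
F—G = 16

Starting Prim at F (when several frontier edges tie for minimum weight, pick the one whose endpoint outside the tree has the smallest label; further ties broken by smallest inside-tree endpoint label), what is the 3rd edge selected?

Prim, starting at F.
Step 1: cheapest edge leaving the tree is C—F (7); add C.
Step 2: cheapest edge leaving the tree is C—D (6); add D.
Step 3: cheapest edge leaving the tree is E—F (7); add E.
Step 4: cheapest edge leaving the tree is E—G (7); add G.
Step 5: cheapest edge leaving the tree is G—H (3); add H.
The 3rd edge added is E—F.

E-F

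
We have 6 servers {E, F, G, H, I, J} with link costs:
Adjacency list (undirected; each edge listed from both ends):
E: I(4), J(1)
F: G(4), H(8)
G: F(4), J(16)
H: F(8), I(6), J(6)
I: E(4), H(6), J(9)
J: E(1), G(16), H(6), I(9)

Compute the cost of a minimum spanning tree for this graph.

Kruskal: consider edges lightest-first.
E J (1): add. Components now {E,J} {F} {G} {H} {I}
E I (4): add. Components now {E,I,J} {F} {G} {H}
F G (4): add. Components now {E,I,J} {F,G} {H}
H I (6): add. Components now {E,H,I,J} {F,G}
H J (6): skip — H and J already connected.
F H (8): add. Components now {E,F,G,H,I,J}
MST edges: E J, E I, F G, H I, F H; total weight 1+4+4+6+8 = 23.

23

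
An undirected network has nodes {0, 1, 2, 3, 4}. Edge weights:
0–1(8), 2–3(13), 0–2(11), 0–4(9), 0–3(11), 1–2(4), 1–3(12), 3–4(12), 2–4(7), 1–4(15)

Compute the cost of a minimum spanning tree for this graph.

Kruskal's algorithm — process edges by increasing weight (ties by edge label):
1–2 (4): add — endpoints in different components.
2–4 (7): add — endpoints in different components.
0–1 (8): add — endpoints in different components.
0–4 (9): skip — 0 and 4 already connected.
0–2 (11): skip — 0 and 2 already connected.
0–3 (11): add — endpoints in different components.
MST edges: 1–2, 2–4, 0–1, 0–3; total weight 4+7+8+11 = 30.

30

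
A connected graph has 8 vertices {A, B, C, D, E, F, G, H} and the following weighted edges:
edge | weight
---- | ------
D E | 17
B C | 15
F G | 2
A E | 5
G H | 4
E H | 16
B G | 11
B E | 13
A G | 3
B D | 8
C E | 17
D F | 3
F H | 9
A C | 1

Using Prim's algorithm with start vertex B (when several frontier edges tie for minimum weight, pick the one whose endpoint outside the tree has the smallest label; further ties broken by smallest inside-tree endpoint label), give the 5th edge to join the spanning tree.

A-C

Prim, starting at B.
Step 1: cheapest edge leaving the tree is B D (8); add D.
Step 2: cheapest edge leaving the tree is D F (3); add F.
Step 3: cheapest edge leaving the tree is F G (2); add G.
Step 4: cheapest edge leaving the tree is A G (3); add A.
Step 5: cheapest edge leaving the tree is A C (1); add C.
Step 6: cheapest edge leaving the tree is G H (4); add H.
Step 7: cheapest edge leaving the tree is A E (5); add E.
The 5th edge added is A C.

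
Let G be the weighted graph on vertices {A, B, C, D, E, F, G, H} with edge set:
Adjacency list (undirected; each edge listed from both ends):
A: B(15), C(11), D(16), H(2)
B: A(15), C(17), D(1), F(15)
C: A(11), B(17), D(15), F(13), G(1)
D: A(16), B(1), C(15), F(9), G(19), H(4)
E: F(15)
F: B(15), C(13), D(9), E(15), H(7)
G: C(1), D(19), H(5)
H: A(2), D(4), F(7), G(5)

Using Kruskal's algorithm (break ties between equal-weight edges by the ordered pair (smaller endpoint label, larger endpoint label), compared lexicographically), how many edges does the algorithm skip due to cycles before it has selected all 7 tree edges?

Kruskal: consider edges lightest-first.
B-D (1): add — endpoints in different components.
C-G (1): add — endpoints in different components.
A-H (2): add — endpoints in different components.
D-H (4): add — endpoints in different components.
G-H (5): add — endpoints in different components.
F-H (7): add — endpoints in different components.
D-F (9): skip — D and F already connected.
A-C (11): skip — A and C already connected.
C-F (13): skip — C and F already connected.
A-B (15): skip — A and B already connected.
B-F (15): skip — B and F already connected.
C-D (15): skip — C and D already connected.
E-F (15): add — endpoints in different components.
Edges rejected before the tree was complete: 6.

6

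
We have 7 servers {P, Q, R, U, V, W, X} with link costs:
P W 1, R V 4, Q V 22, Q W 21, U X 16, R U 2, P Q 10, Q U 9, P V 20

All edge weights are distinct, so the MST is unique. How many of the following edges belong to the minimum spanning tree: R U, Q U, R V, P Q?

4

Sort edges by weight, then run Kruskal:
P W (1): add. Components now {V} {X} {Q} {P,W} {R} {U}
R U (2): add. Components now {V} {X} {Q} {P,W} {R,U}
R V (4): add. Components now {R,U,V} {X} {Q} {P,W}
Q U (9): add. Components now {Q,R,U,V} {X} {P,W}
P Q (10): add. Components now {P,Q,R,U,V,W} {X}
U X (16): add. Components now {P,Q,R,U,V,W,X}
MST edge set: {P W, R U, R V, Q U, P Q, U X}.
Of the listed edges, {R U, Q U, R V, P Q} are in the MST → 4.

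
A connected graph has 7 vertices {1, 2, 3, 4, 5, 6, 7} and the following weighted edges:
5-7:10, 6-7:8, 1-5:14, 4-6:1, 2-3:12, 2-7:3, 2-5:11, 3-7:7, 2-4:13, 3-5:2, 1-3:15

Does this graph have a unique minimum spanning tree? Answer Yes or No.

Kruskal: consider edges lightest-first.
4-6 (1): add. Components now {1} {2} {3} {4,6} {5} {7}
3-5 (2): add. Components now {1} {2} {3,5} {4,6} {7}
2-7 (3): add. Components now {1} {2,7} {3,5} {4,6}
3-7 (7): add. Components now {1} {2,3,5,7} {4,6}
6-7 (8): add. Components now {1} {2,3,4,5,6,7}
5-7 (10): skip — 5 and 7 already connected.
2-5 (11): skip — 2 and 5 already connected.
2-3 (12): skip — 2 and 3 already connected.
2-4 (13): skip — 2 and 4 already connected.
1-5 (14): add. Components now {1,2,3,4,5,6,7}
Every non-tree edge has weight strictly greater than the heaviest edge on the tree path between its endpoints, so the MST is unique.

Yes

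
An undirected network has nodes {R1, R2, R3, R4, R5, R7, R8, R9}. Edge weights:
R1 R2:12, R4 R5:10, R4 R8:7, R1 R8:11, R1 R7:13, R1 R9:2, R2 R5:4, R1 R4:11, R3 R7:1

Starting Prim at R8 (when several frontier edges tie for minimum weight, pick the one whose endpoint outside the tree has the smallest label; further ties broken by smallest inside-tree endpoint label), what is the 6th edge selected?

R1-R7

Grow the tree from R8 using Prim:
Step 1: frontier [R4 R8 7, R1 R8 11] → take R4 R8 (7); add R4.
Step 2: frontier [R4 R5 10, R1 R4 11, R1 R8 11] → take R4 R5 (10); add R5.
Step 3: frontier [R1 R4 11, R2 R5 4, R1 R8 11] → take R2 R5 (4); add R2.
Step 4: frontier [R1 R2 12, R1 R4 11, R1 R8 11] → take R1 R4 (11); add R1.
Step 5: frontier [R1 R9 2, R1 R7 13] → take R1 R9 (2); add R9.
Step 6: frontier [R1 R7 13] → take R1 R7 (13); add R7.
Step 7: frontier [R3 R7 1] → take R3 R7 (1); add R3.
The 6th edge added is R1 R7.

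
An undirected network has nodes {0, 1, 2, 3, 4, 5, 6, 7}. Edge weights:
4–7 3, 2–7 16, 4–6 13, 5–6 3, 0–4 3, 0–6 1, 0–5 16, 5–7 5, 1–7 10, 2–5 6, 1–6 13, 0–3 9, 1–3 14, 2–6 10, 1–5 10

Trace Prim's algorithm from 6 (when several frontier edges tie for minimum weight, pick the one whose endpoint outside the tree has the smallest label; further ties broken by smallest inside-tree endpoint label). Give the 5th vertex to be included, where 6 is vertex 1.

Prim, starting at 6.
Step 1: cheapest edge leaving the tree is 0–6 (1); add 0.
Step 2: cheapest edge leaving the tree is 0–4 (3); add 4.
Step 3: cheapest edge leaving the tree is 5–6 (3); add 5.
Step 4: cheapest edge leaving the tree is 4–7 (3); add 7.
Step 5: cheapest edge leaving the tree is 2–5 (6); add 2.
Step 6: cheapest edge leaving the tree is 0–3 (9); add 3.
Step 7: cheapest edge leaving the tree is 1–5 (10); add 1.
Vertex order: 6, 0, 4, 5, 7, 2, 3, 1. The 5th vertex is 7.

7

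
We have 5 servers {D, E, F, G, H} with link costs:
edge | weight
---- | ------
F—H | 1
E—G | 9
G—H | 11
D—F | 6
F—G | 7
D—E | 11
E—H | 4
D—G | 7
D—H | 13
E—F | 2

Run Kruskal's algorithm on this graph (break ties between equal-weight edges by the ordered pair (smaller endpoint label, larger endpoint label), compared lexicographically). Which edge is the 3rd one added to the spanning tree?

D-F

Kruskal: consider edges lightest-first.
F—H (1): add. Components now {D} {E} {F,H} {G}
E—F (2): add. Components now {D} {E,F,H} {G}
E—H (4): skip — E and H already connected.
D—F (6): add. Components now {D,E,F,H} {G}
D—G (7): add. Components now {D,E,F,G,H}
The 3rd edge added is D—F.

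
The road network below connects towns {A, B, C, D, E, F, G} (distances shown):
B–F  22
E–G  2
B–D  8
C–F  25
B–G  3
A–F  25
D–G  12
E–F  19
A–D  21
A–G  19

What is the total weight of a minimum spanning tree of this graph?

76

Sort edges by weight, then run Kruskal:
E–G (2): add. Components now {A} {B} {C} {D} {E,G} {F}
B–G (3): add. Components now {A} {B,E,G} {C} {D} {F}
B–D (8): add. Components now {A} {B,D,E,G} {C} {F}
D–G (12): skip — D and G already connected.
A–G (19): add. Components now {A,B,D,E,G} {C} {F}
E–F (19): add. Components now {A,B,D,E,F,G} {C}
A–D (21): skip — A and D already connected.
B–F (22): skip — B and F already connected.
A–F (25): skip — A and F already connected.
C–F (25): add. Components now {A,B,C,D,E,F,G}
MST edges: E–G, B–G, B–D, A–G, E–F, C–F; total weight 2+3+8+19+19+25 = 76.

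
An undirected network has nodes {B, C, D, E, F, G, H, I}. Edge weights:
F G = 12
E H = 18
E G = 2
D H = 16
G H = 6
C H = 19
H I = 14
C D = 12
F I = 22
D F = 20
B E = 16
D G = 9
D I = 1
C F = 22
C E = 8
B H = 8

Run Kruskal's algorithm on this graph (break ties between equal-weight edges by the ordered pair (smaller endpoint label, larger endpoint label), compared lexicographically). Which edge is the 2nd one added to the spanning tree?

Kruskal's algorithm — process edges by increasing weight (ties by edge label):
D I (1): add — endpoints in different components.
E G (2): add — endpoints in different components.
G H (6): add — endpoints in different components.
B H (8): add — endpoints in different components.
C E (8): add — endpoints in different components.
D G (9): add — endpoints in different components.
C D (12): skip — C and D already connected.
F G (12): add — endpoints in different components.
The 2nd edge added is E G.

E-G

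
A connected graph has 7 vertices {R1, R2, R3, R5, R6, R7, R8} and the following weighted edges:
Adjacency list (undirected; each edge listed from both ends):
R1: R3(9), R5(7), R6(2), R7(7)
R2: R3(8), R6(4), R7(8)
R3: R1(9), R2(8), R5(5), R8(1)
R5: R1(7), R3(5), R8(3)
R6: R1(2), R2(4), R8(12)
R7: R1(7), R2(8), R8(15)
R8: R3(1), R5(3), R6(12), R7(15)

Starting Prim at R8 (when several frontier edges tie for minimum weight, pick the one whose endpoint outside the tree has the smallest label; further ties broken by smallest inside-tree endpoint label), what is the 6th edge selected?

Prim, starting at R8.
Step 1: cheapest edge leaving the tree is R3 R8 (1); add R3.
Step 2: cheapest edge leaving the tree is R5 R8 (3); add R5.
Step 3: cheapest edge leaving the tree is R1 R5 (7); add R1.
Step 4: cheapest edge leaving the tree is R1 R6 (2); add R6.
Step 5: cheapest edge leaving the tree is R2 R6 (4); add R2.
Step 6: cheapest edge leaving the tree is R1 R7 (7); add R7.
The 6th edge added is R1 R7.

R1-R7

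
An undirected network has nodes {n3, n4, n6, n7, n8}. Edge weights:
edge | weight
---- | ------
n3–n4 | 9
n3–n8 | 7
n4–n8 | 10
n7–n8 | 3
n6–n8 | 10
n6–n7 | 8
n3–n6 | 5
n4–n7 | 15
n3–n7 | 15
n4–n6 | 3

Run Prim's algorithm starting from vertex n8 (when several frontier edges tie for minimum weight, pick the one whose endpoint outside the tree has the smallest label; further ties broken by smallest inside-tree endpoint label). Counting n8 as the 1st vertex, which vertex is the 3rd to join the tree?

Prim's algorithm from n8:
Step 1: frontier [n7–n8 3, n3–n8 7, n4–n8 10, n6–n8 10] → take n7–n8 (3); add n7.
Step 2: frontier [n6–n7 8, n3–n7 15, n4–n7 15, n3–n8 7, n4–n8 10, n6–n8 10] → take n3–n8 (7); add n3.
Step 3: frontier [n3–n6 5, n3–n4 9, n6–n7 8, n4–n7 15, n4–n8 10, n6–n8 10] → take n3–n6 (5); add n6.
Step 4: frontier [n3–n4 9, n4–n6 3, n4–n7 15, n4–n8 10] → take n4–n6 (3); add n4.
Vertex order: n8, n7, n3, n6, n4. The 3rd vertex is n3.

n3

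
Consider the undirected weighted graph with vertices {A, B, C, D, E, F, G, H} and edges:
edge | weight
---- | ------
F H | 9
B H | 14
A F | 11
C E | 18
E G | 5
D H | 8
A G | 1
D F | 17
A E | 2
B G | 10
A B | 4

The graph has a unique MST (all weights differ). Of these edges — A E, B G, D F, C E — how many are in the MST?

2

Kruskal: consider edges lightest-first.
A G (1): add — endpoints in different components.
A E (2): add — endpoints in different components.
A B (4): add — endpoints in different components.
E G (5): skip — E and G already connected.
D H (8): add — endpoints in different components.
F H (9): add — endpoints in different components.
B G (10): skip — B and G already connected.
A F (11): add — endpoints in different components.
B H (14): skip — B and H already connected.
D F (17): skip — D and F already connected.
C E (18): add — endpoints in different components.
MST edge set: {A G, A E, A B, D H, F H, A F, C E}.
Of the listed edges, {A E, C E} are in the MST → 2.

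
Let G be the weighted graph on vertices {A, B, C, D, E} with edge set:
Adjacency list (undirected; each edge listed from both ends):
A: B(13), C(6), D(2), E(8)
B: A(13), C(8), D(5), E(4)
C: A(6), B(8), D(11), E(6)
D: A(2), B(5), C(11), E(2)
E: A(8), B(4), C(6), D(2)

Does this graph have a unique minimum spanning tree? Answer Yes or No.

Kruskal's algorithm — process edges by increasing weight (ties by edge label):
A-D (2): add. Components now {A,D} {B} {C} {E}
D-E (2): add. Components now {A,D,E} {B} {C}
B-E (4): add. Components now {A,B,D,E} {C}
B-D (5): skip — B and D already connected.
A-C (6): add. Components now {A,B,C,D,E}
Non-tree edge C-E has weight 6, equal to the heaviest edge on its tree cycle — swapping gives another MST of the same weight. Not unique.

No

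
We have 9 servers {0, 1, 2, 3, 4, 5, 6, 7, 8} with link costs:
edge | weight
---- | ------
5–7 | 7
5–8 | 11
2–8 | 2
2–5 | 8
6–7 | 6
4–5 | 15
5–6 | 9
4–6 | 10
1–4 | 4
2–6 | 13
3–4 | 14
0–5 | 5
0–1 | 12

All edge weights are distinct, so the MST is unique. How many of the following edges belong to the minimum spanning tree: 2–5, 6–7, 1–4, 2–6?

3

Kruskal: consider edges lightest-first.
2–8 (2): add — endpoints in different components.
1–4 (4): add — endpoints in different components.
0–5 (5): add — endpoints in different components.
6–7 (6): add — endpoints in different components.
5–7 (7): add — endpoints in different components.
2–5 (8): add — endpoints in different components.
5–6 (9): skip — 5 and 6 already connected.
4–6 (10): add — endpoints in different components.
5–8 (11): skip — 5 and 8 already connected.
0–1 (12): skip — 0 and 1 already connected.
2–6 (13): skip — 2 and 6 already connected.
3–4 (14): add — endpoints in different components.
MST edge set: {2–8, 1–4, 0–5, 6–7, 5–7, 2–5, 4–6, 3–4}.
Of the listed edges, {2–5, 6–7, 1–4} are in the MST → 3.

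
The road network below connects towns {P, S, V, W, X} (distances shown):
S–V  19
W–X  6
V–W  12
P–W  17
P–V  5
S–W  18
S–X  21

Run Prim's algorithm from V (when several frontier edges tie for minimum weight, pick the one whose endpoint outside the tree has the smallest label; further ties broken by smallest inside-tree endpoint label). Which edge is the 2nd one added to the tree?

V-W

Prim, starting at V.
Step 1: cheapest edge leaving the tree is P–V (5); add P.
Step 2: cheapest edge leaving the tree is V–W (12); add W.
Step 3: cheapest edge leaving the tree is W–X (6); add X.
Step 4: cheapest edge leaving the tree is S–W (18); add S.
The 2nd edge added is V–W.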